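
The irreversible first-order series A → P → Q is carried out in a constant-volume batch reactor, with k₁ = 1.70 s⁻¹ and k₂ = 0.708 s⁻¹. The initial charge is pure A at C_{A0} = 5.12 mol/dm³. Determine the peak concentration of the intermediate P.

For a first-order series the maximum intermediate yield is C_{P,max}/C_{A0} = (k₁/k₂)^[k₂/(k₂−k₁)].
= (1.70/0.708)^(0.708/(0.708−1.70)) = (2.401)^(-0.7137) = 0.5352.
C_{P,max} = 0.5352×5.12 = 2.74 mol/dm³.

2.74 mol/dm³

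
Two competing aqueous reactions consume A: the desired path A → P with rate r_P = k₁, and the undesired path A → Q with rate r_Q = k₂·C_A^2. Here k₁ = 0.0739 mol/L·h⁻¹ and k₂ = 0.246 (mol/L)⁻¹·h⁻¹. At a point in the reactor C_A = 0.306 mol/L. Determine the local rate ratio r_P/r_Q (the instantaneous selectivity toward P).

3.21

S_{P/Q} = r_P/r_Q = (k₁)/(k₂·C_A^2) = (k₁/k₂)·C_A^-2.
= (0.0739) / (0.246×0.3060^2) = 0.07390/0.02303 = 3.21.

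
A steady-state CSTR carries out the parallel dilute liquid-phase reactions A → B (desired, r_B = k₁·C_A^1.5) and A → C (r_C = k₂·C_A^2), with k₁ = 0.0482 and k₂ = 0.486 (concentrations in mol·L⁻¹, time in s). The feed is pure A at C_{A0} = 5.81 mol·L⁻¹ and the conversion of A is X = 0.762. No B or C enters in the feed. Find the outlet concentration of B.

0.344 mol·L⁻¹

Exit C_A = C_{A0}(1−X) = 5.81×0.238 = 1.383 mol·L⁻¹.
Rates in a CSTR are evaluated at the outlet concentration: r_B = 0.0482×1.383^1.5 = 0.07837, r_C = 0.486×1.383^2 = 0.9293.
Fraction of consumed A going to B: r_B/(r_B+r_C) = 0.07778.
C_B = 0.07778·C_{A0}·X = 0.07778×5.81×0.762 = 0.344 mol·L⁻¹.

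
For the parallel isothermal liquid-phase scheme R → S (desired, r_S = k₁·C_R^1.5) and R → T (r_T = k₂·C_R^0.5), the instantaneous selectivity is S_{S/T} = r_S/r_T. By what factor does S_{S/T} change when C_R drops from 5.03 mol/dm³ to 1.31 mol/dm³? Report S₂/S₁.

S_{S/T} = (k₁/k₂)·C_R, so S₂/S₁ = (C_{R,2}/C_{R,1}).
= 1.31/5.03 = 0.260.
Selectivity toward S falls as C_R falls — high-concentration operation is favoured.

0.260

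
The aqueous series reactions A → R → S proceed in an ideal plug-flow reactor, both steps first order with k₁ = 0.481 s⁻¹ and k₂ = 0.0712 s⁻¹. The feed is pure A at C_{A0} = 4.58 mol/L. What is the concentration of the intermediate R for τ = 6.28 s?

The intermediate concentration in a first-order A→B→C sequence is C_R = k₁C_{A0}(e^(−k₁τ) − e^(−k₂τ))/(k₂−k₁).
e^(−k₁τ) = e^(−0.481×6.28) = e^(−3.021) = 0.04877; e^(−k₂τ) = e^(−0.4471) = 0.6395.
C_R = 0.481×4.58/(0.0712−0.481) × (0.04877−0.6395) = (-5.376)×(-0.5907) = 3.175 mol/L.

3.18 mol/L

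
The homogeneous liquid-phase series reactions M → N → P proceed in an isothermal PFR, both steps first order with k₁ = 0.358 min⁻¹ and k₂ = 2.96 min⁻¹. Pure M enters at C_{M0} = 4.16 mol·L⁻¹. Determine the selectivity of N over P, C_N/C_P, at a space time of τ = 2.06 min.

For first-order series with pure M initially, C_N(τ) = k₁C_{M0}/(k₂−k₁)·(e^(−k₁τ) − e^(−k₂τ)).
e^(−k₁τ) = e^(−0.358×2.06) = e^(−0.7375) = 0.4783; e^(−k₂τ) = e^(−6.098) = 0.002248.
C_N = 0.358×4.16/(2.96−0.358) × (0.4783−0.002248) = 0.5724×0.4761 = 0.2725 mol·L⁻¹.
C_M = C_{M0}e^(−k₁τ) = 1.990 mol·L⁻¹, so C_P = C_{M0}−C_M−C_N = 1.898 mol·L⁻¹; C_N/C_P = 0.144.

0.144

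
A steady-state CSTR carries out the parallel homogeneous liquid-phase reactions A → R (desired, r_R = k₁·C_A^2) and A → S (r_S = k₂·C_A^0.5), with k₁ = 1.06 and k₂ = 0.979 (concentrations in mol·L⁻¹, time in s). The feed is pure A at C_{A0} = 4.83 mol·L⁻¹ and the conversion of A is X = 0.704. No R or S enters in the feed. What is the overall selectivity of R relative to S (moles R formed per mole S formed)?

1.85

Exit C_A = C_{A0}(1−X) = 4.83×0.296 = 1.430 mol·L⁻¹.
In a CSTR the entire volume is at exit conditions, so r_R = 1.06×1.430^2 = 2.167 and r_S = 0.979×1.430^0.5 = 1.171.
Overall selectivity = C_R/C_S = r_Rτ/(r_Sτ) = r_R/r_S = 1.85.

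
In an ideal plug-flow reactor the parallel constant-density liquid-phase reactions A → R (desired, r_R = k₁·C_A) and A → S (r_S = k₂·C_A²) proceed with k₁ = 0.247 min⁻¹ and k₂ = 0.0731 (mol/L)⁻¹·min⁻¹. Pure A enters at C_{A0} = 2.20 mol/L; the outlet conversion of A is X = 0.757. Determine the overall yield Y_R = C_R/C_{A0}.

0.545

C_A = C_{A0}(1−X) = 0.5346 mol/L.
Along a PFR/batch, dC_R/dC_A = −r_R/(r_R+r_S) = −k₁/(k₁+k₂·C_A).
Integrating from C_{A0} to C_A: C_R = (0.247/0.0731)·ln[(0.247+0.0731·2.20)/(0.247+0.0731·0.535)] = 3.379·ln(0.4078/0.2861) = 1.198 mol/L.
Y_R = C_R/C_{A0} = 1.198/2.20 = 0.545.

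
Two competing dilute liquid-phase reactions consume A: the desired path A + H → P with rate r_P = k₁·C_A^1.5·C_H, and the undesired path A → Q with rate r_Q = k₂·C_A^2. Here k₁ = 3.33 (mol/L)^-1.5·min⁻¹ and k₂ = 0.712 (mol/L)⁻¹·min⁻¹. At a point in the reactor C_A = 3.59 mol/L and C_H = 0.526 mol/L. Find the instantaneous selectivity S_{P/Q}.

1.30

S_{P/Q} = r_P/r_Q = (k₁·C_A^1.5·C_H)/(k₂·C_A^2) = (k₁/k₂)·C_A^-0.5·C_H.
= (3.33×3.590^1.5×0.5260) / (0.712×3.590^2) = 11.91/9.176 = 1.30.
The undesired path is higher order in A, so low C_A (CSTR or dilute feed) favours P.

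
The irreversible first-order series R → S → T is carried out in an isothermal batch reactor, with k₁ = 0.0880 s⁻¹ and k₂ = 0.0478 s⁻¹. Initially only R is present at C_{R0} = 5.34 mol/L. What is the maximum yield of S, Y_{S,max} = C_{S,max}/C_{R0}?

At the optimum, C_{S,max}/C_{R0} = (k₁/k₂)^[k₂/(k₂−k₁)].
= (0.0880/0.0478)^(0.0478/(0.0478−0.0880)) = (1.841)^(-1.189) = 0.4840.

0.484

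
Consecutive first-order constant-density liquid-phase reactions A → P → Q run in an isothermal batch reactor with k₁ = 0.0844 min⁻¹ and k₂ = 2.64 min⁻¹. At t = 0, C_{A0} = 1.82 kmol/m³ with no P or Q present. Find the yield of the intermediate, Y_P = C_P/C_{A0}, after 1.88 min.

0.0279

Solving the coupled first-order balances gives C_P(t) = [k₁/(k₂−k₁)]·C_{A0}·(e^(−k₁t) − e^(−k₂t)).
e^(−k₁t) = e^(−0.0844×1.88) = e^(−0.1587) = 0.8533; e^(−k₂t) = e^(−4.963) = 0.006991.
C_P = 0.0844×1.82/(2.64−0.0844) × (0.8533−0.006991) = 0.06011×0.8463 = 0.05087 kmol/m³.
Y_P = C_P/C_{A0} = 0.05087/1.82 = 0.0279.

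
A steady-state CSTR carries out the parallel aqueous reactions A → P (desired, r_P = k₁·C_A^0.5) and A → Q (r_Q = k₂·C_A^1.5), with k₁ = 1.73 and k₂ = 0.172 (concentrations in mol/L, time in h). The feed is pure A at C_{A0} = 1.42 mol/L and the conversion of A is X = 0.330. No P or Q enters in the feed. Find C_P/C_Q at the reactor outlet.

Exit C_A = C_{A0}(1−X) = 1.42×0.670 = 0.9514 mol/L.
In a CSTR the entire volume is at exit conditions, so r_P = 1.73×0.9514^0.5 = 1.687 and r_Q = 0.172×0.9514^1.5 = 0.1596.
Overall selectivity = C_P/C_Q = r_Pτ/(r_Qτ) = r_P/r_Q = 10.6.

10.6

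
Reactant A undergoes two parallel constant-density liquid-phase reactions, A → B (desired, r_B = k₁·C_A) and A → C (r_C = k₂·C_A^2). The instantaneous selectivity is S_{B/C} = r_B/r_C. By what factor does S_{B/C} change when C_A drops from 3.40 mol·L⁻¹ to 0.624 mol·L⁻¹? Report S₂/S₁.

5.45

S_{B/C} = (k₁/k₂)·C_A⁻¹, so S₂/S₁ = (C_{A,2}/C_{A,1})⁻¹.
= 3.40/0.624 = 5.45.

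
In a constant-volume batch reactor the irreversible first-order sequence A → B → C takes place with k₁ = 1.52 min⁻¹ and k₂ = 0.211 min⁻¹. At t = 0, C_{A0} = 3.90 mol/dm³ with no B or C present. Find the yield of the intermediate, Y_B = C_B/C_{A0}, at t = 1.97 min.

0.708

For first-order series with pure A initially, C_B(t) = k₁C_{A0}/(k₂−k₁)·(e^(−k₁t) − e^(−k₂t)).
e^(−k₁t) = e^(−1.52×1.97) = e^(−2.994) = 0.05007; e^(−k₂t) = e^(−0.4157) = 0.6599.
C_B = 1.52×3.90/(0.211−1.52) × (0.05007−0.6599) = (-4.529)×(-0.6098) = 2.762 mol/dm³.
Y_B = C_B/C_{A0} = 2.762/3.90 = 0.708.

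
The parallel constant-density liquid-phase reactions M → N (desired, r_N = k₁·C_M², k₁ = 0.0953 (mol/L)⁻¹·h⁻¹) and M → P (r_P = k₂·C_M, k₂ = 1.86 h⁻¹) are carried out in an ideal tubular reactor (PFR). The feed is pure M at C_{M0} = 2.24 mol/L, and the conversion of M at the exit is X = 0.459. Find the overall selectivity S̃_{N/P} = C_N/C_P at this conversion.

0.0882

C_M = C_{M0}(1−X) = 1.212 mol/L.
Along a PFR/batch, dC_P/dC_M = −r_P/(r_N+r_P) = −k₂/(k₂+k₁·C_M).
Integrating from C_{M0} to C_M: C_P = (1.86/0.0953)·ln[(1.86+0.0953·2.24)/(1.86+0.0953·1.21)] = 19.52·ln(2.073/1.975) = 0.9448 mol/L.
Then C_N = (C_{M0}−C_M) − C_P = 1.028 − 0.9448 = 0.08335 mol/L.
S̃_{N/P} = C_N/C_P = 0.08335/0.9448 = 0.0882.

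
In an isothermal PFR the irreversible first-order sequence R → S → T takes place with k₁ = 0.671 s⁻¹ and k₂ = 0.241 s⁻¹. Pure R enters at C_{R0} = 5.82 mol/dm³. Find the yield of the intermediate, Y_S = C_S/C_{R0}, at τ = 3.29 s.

0.535

The intermediate concentration in a first-order A→B→C sequence is C_S = k₁C_{R0}(e^(−k₁τ) − e^(−k₂τ))/(k₂−k₁).
e^(−k₁τ) = e^(−0.671×3.29) = e^(−2.208) = 0.1100; e^(−k₂τ) = e^(−0.7929) = 0.4525.
C_S = 0.671×5.82/(0.241−0.671) × (0.1100−0.4525) = (-9.082)×(-0.3426) = 3.111 mol/dm³.
Y_S = C_S/C_{R0} = 3.111/5.82 = 0.535.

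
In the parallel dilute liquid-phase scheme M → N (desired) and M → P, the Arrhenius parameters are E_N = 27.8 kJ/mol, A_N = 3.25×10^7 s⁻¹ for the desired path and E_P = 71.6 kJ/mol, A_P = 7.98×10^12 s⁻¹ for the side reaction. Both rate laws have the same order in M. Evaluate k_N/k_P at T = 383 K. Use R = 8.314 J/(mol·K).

With equal orders, S_{N/P} = k_N/k_P = (A_N/A_P)·exp[(E_P−E_N)/(RT)].
(E_P−E_N)/(RT) = (71.6−27.8)×10³/(8.314×383) = 43800/3184 = 13.76.
k_N/k_P = (3.25×10^7/7.98×10^12)·exp(13.76) = 4.073×10^-6 × 9.414×10^5 = 3.83.
Since E_N < E_P, lowering the temperature improves selectivity toward N.

3.83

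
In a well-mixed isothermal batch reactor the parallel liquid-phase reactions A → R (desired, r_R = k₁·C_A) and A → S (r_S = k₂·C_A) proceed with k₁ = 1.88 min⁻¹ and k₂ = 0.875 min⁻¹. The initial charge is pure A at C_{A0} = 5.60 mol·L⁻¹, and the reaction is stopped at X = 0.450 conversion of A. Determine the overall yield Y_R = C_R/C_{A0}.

0.307

C_A = C_{A0}(1−X) = 3.080 mol·L⁻¹.
Both paths are first order in A, so the instantaneous fraction to R is constant: dC_R/d(−C_A) = k₁/(k₁+k₂) = 0.6824.
C_R = 0.6824·(C_{A0}−C_A) = 0.6824×2.520 = 1.72 mol·L⁻¹.
Y_R = C_R/C_{A0} = 1.720/5.60 = 0.307.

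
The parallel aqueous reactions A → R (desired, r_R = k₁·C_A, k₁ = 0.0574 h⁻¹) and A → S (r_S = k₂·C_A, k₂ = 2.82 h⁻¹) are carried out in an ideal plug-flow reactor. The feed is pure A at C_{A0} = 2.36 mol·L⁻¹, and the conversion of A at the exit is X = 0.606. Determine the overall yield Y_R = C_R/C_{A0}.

0.0121

C_A = C_{A0}(1−X) = 0.9298 mol·L⁻¹.
Both paths are first order in A, so the instantaneous fraction to R is constant: dC_R/d(−C_A) = k₁/(k₁+k₂) = 0.01995.
C_R = 0.01995·(C_{A0}−C_A) = 0.01995×1.430 = 0.0285 mol·L⁻¹.
Y_R = C_R/C_{A0} = 0.02853/2.36 = 0.0121.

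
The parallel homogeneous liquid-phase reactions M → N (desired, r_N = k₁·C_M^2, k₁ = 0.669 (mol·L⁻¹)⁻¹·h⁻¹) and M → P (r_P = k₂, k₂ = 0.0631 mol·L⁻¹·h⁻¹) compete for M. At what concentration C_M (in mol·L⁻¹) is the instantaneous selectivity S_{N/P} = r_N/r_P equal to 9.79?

S_{N/P} = (k₁/k₂)·C_M^2 ⇒ C_M = (S·k₂/k₁)^(0.5).
= (9.79×0.0631/0.669)^(0.5) = (0.9234)^(0.5) = 0.961 mol·L⁻¹.

0.961 mol·L⁻¹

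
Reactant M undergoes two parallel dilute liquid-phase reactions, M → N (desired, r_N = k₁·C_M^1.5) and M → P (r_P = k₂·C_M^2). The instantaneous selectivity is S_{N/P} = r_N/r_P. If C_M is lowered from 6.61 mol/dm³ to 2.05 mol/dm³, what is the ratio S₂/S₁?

1.80

S_{N/P} = (k₁/k₂)·C_M^-0.5, so S₂/S₁ = (C_{M,2}/C_{M,1})^-0.5.
= (2.05/6.61)^(-0.5) = (0.3101)^(-0.5) = 1.80.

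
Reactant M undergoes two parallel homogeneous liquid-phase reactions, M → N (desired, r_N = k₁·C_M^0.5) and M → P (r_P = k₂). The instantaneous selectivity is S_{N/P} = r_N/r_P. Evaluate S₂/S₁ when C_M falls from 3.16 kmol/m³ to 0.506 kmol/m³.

0.400

S_{N/P} = (k₁/k₂)·C_M^0.5, so S₂/S₁ = (C_{M,2}/C_{M,1})^0.5.
= (0.506/3.16)^0.5 = (0.1601)^0.5 = 0.400.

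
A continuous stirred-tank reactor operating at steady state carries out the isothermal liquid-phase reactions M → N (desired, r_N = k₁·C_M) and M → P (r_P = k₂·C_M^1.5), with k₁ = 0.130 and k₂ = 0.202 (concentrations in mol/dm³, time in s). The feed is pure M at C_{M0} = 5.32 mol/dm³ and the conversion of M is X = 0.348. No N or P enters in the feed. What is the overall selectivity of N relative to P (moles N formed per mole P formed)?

0.346

Exit C_M = C_{M0}(1−X) = 5.32×0.652 = 3.469 mol/dm³.
A CSTR operates uniformly at the exit composition, giving r_N = 0.4509 and r_P = 1.305 (each k·C_M^n at C_M = 3.469).
Overall selectivity = C_N/C_P = r_Nτ/(r_Pτ) = r_N/r_P = 0.346.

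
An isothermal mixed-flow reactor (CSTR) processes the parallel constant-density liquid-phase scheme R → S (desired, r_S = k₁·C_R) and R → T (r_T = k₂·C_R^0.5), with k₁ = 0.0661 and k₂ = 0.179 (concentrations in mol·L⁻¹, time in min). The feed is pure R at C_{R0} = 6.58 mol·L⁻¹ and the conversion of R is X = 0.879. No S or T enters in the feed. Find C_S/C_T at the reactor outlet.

0.329

Exit C_R = C_{R0}(1−X) = 6.58×0.121 = 0.7962 mol·L⁻¹.
Rates in a CSTR are evaluated at the outlet concentration: r_S = 0.0661×0.7962 = 0.05263, r_T = 0.179×0.7962^0.5 = 0.1597.
Overall selectivity = C_S/C_T = r_Sτ/(r_Tτ) = r_S/r_T = 0.329.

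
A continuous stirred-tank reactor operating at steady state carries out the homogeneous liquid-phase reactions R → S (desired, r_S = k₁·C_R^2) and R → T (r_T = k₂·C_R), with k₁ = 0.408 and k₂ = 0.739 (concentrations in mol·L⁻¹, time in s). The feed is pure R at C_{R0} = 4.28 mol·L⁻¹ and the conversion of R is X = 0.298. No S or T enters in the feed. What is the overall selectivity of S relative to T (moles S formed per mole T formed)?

1.66

Exit C_R = C_{R0}(1−X) = 4.28×0.702 = 3.005 mol·L⁻¹.
In a CSTR the entire volume is at exit conditions, so r_S = 0.408×3.005^2 = 3.683 and r_T = 0.739×3.005 = 2.220.
Overall selectivity = C_S/C_T = r_Sτ/(r_Tτ) = r_S/r_T = 1.66.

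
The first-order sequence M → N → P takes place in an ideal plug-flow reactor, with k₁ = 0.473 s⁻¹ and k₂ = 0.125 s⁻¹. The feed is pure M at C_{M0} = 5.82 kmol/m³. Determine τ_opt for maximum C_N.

3.82 s

The intermediate peaks when r₁ = r₂, i.e. k₁e^(−k₁τ) = k₂e^(−k₂τ), giving τ_opt = ln(k₂/k₁)/(k₂−k₁).
= ln(0.125/0.473)/(0.125−0.473) = ln(0.2643)/-0.3480 = -1.331/-0.3480 = 3.82 s.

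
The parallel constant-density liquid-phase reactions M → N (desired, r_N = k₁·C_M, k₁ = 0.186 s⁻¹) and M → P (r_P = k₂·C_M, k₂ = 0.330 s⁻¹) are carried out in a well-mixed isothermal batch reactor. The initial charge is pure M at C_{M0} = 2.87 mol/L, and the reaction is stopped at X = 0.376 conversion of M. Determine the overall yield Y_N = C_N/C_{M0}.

C_M = C_{M0}(1−X) = 1.791 mol/L.
Both paths are first order in M, so the instantaneous fraction to N is constant: dC_N/d(−C_M) = k₁/(k₁+k₂) = 0.3605.
C_N = 0.3605·(C_{M0}−C_M) = 0.3605×1.079 = 0.389 mol/L.
Y_N = C_N/C_{M0} = 0.3890/2.87 = 0.136.

0.136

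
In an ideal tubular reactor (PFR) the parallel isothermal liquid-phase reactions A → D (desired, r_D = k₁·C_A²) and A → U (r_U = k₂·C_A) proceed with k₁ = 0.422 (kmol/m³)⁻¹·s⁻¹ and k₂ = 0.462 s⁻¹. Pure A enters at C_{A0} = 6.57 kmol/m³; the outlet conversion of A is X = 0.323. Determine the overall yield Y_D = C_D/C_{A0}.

C_A = C_{A0}(1−X) = 4.448 kmol/m³.
Along a PFR/batch, dC_U/dC_A = −r_U/(r_D+r_U) = −k₂/(k₂+k₁·C_A).
Integrating from C_{A0} to C_A: C_U = (0.462/0.422)·ln[(0.462+0.422·6.57)/(0.462+0.422·4.45)] = 1.095·ln(3.235/2.339) = 0.3549 kmol/m³.
Then C_D = (C_{A0}−C_A) − C_U = 2.122 − 0.3549 = 1.767 kmol/m³.
Y_D = C_D/C_{A0} = 1.767/6.57 = 0.269.

0.269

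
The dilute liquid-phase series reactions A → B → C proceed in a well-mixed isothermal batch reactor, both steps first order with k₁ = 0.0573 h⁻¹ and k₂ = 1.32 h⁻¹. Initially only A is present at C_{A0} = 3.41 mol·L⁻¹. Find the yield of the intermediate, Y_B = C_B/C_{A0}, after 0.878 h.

For first-order series with pure A initially, C_B(t) = k₁C_{A0}/(k₂−k₁)·(e^(−k₁t) − e^(−k₂t)).
e^(−k₁t) = e^(−0.0573×0.878) = e^(−0.05031) = 0.9509; e^(−k₂t) = e^(−1.159) = 0.3138.
C_B = 0.0573×3.41/(1.32−0.0573) × (0.9509−0.3138) = 0.1547×0.6371 = 0.09859 mol·L⁻¹.
Y_B = C_B/C_{A0} = 0.09859/3.41 = 0.0289.

0.0289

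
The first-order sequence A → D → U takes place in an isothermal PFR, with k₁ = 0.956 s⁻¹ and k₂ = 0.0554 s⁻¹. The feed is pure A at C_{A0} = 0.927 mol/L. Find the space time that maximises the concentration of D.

For first-order series the maximum of C_D occurs at τ_opt = ln(k₂/k₁)/(k₂−k₁).
= ln(0.0554/0.956)/(0.0554−0.956) = ln(0.05795)/-0.9006 = -2.848/-0.9006 = 3.16 s.

3.16 s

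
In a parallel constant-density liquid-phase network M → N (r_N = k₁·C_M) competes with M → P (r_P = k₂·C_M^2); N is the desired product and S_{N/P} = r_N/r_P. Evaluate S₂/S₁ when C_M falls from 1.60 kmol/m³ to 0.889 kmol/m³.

S_{N/P} = (k₁/k₂)·C_M⁻¹, so S₂/S₁ = (C_{M,2}/C_{M,1})⁻¹.
= 1.60/0.889 = 1.80.

1.80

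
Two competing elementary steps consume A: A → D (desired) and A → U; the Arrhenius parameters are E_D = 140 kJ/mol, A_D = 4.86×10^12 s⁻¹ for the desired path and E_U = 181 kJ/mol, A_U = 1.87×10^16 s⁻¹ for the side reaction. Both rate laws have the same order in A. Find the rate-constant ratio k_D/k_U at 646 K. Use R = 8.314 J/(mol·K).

Since both paths have the same order in A, the concentration cancels and S_{D/U} = k_D/k_U = (A_D/A_U)·exp[(E_U−E_D)/(RT)].
(E_U−E_D)/(RT) = (181−140)×10³/(8.314×646) = 41000/5371 = 7.634.
k_D/k_U = (4.86×10^12/1.87×10^16)·exp(7.634) = 2.599×10^-4 × 2067 = 0.537.

0.537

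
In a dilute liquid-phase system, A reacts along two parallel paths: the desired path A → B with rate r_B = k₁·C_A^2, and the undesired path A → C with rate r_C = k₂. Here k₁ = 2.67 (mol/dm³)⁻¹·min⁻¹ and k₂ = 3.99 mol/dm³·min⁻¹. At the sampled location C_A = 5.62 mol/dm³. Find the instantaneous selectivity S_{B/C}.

S_{B/C} = r_B/r_C = (k₁·C_A^2)/(k₂) = (k₁/k₂)·C_A^2.
= (2.67×5.620^2) / (3.99) = 84.33/3.990 = 21.1.

21.1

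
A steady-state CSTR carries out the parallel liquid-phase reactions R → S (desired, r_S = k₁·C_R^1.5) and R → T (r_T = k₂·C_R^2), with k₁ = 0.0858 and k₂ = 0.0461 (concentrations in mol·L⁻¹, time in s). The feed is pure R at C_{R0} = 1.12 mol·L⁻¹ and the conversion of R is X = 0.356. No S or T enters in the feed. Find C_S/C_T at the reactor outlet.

2.19

Exit C_R = C_{R0}(1−X) = 1.12×0.644 = 0.7213 mol·L⁻¹.
In a CSTR the entire volume is at exit conditions, so r_S = 0.0858×0.7213^1.5 = 0.05256 and r_T = 0.0461×0.7213^2 = 0.02398.
Overall selectivity = C_S/C_T = r_Sτ/(r_Tτ) = r_S/r_T = 2.19.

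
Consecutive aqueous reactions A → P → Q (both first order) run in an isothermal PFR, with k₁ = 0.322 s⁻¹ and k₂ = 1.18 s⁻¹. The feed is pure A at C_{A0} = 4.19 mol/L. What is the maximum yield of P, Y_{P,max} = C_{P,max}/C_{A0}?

Evaluating C_P at τ_opt = ln(k₂/k₁)/(k₂−k₁) gives C_{P,max}/C_{A0} = (k₁/k₂)^[k₂/(k₂−k₁)].
= (0.322/1.18)^(1.18/(1.18−0.322)) = (0.2729)^(1.375) = 0.1676.

0.168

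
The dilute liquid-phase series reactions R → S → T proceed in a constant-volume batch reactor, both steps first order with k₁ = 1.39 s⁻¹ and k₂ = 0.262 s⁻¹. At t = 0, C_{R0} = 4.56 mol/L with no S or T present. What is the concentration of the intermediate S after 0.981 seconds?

2.91 mol/L

Solving the coupled first-order balances gives C_S(t) = [k₁/(k₂−k₁)]·C_{R0}·(e^(−k₁t) − e^(−k₂t)).
e^(−k₁t) = e^(−1.39×0.981) = e^(−1.364) = 0.2557; e^(−k₂t) = e^(−0.2570) = 0.7734.
C_S = 1.39×4.56/(0.262−1.39) × (0.2557−0.7734) = (-5.619)×(-0.5176) = 2.909 mol/L.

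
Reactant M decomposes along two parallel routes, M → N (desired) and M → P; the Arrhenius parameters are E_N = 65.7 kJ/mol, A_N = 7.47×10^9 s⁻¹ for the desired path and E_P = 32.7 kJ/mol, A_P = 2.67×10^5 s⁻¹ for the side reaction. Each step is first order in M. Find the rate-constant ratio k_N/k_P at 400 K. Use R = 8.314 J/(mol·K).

1.37

Since both paths have the same order in M, the concentration cancels and S_{N/P} = k_N/k_P = (A_N/A_P)·exp[(E_P−E_N)/(RT)].
(E_P−E_N)/(RT) = (32.7−65.7)×10³/(8.314×400) = -33000/3326 = -9.923.
k_N/k_P = (7.47×10^9/2.67×10^5)·exp(-9.923) = 27978 × 4.903×10^-5 = 1.37.
Since E_N > E_P, raising the temperature improves selectivity toward N.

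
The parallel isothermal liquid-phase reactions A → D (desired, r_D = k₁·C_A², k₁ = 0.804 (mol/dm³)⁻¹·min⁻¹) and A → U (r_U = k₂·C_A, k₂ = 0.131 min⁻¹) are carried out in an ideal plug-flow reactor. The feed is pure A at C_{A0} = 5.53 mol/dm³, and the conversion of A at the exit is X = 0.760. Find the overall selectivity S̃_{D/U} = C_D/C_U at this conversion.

18.2

C_A = C_{A0}(1−X) = 1.327 mol/dm³.
Along a PFR/batch, dC_U/dC_A = −r_U/(r_D+r_U) = −k₂/(k₂+k₁·C_A).
Integrating from C_{A0} to C_A: C_U = (0.131/0.804)·ln[(0.131+0.804·5.53)/(0.131+0.804·1.33)] = 0.1629·ln(4.577/1.198) = 0.2184 mol/dm³.
Then C_D = (C_{A0}−C_A) − C_U = 4.203 − 0.2184 = 3.984 mol/dm³.
S̃_{D/U} = C_D/C_U = 3.984/0.2184 = 18.2.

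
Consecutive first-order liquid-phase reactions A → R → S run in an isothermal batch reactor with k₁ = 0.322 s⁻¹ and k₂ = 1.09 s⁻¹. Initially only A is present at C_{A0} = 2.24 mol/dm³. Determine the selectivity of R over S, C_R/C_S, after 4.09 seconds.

Solving the coupled first-order balances gives C_R(t) = [k₁/(k₂−k₁)]·C_{A0}·(e^(−k₁t) − e^(−k₂t)).
e^(−k₁t) = e^(−0.322×4.09) = e^(−1.317) = 0.2679; e^(−k₂t) = e^(−4.458) = 0.01158.
C_R = 0.322×2.24/(1.09−0.322) × (0.2679−0.01158) = 0.9392×0.2564 = 0.2408 mol/dm³.
C_A = C_{A0}e^(−k₁t) = 0.6002 mol/dm³, so C_S = C_{A0}−C_A−C_R = 1.399 mol/dm³; C_R/C_S = 0.172.

0.172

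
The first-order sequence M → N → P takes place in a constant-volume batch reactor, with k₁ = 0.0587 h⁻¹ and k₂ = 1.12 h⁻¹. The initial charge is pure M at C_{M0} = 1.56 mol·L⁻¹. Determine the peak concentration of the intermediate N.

0.0695 mol·L⁻¹

Evaluating C_N at t_opt = ln(k₂/k₁)/(k₂−k₁) gives C_{N,max}/C_{M0} = (k₁/k₂)^[k₂/(k₂−k₁)].
= (0.0587/1.12)^(1.12/(1.12−0.0587)) = (0.05241)^(1.055) = 0.04452.
C_{N,max} = 0.04452×1.56 = 0.0695 mol·L⁻¹.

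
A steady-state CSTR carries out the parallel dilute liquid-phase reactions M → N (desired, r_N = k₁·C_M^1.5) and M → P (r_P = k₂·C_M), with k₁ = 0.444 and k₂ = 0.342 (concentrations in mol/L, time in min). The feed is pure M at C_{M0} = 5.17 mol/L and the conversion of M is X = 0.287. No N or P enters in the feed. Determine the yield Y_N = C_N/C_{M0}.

0.205

Exit C_M = C_{M0}(1−X) = 5.17×0.713 = 3.686 mol/L.
In a CSTR the entire volume is at exit conditions, so r_N = 0.444×3.686^1.5 = 3.142 and r_P = 0.342×3.686 = 1.261.
Fraction of consumed M going to N: r_N/(r_N+r_P) = 0.7137.
C_N = 0.7137·C_{M0}·X = 0.7137×5.17×0.287 = 1.06 mol/L; Y_N = C_N/C_{M0} = 0.205.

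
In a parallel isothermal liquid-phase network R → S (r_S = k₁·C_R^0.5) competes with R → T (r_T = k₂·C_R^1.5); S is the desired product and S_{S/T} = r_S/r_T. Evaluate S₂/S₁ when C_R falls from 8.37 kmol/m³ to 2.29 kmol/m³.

3.66

S_{S/T} = (k₁/k₂)·C_R⁻¹, so S₂/S₁ = (C_{R,2}/C_{R,1})⁻¹.
= 8.37/2.29 = 3.66.
Selectivity toward S rises as C_R falls — low-concentration operation is favoured.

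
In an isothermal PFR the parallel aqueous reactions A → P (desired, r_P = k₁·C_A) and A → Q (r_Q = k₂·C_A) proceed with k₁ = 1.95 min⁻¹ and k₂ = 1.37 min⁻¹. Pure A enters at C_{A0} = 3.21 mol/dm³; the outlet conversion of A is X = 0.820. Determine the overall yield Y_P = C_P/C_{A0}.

C_A = C_{A0}(1−X) = 0.5778 mol/dm³.
Both paths are first order in A, so the instantaneous fraction to P is constant: dC_P/d(−C_A) = k₁/(k₁+k₂) = 0.5873.
C_P = 0.5873·(C_{A0}−C_A) = 0.5873×2.632 = 1.55 mol/dm³.
Y_P = C_P/C_{A0} = 1.546/3.21 = 0.482.

0.482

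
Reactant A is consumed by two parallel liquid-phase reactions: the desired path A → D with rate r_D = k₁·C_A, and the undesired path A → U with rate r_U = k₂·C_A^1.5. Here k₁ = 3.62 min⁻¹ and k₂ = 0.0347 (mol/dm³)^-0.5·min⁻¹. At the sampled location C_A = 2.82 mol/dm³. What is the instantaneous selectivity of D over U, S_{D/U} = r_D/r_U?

S_{D/U} = r_D/r_U = (k₁·C_A)/(k₂·C_A^1.5) = (k₁/k₂)·C_A^-0.5.
= (3.62×2.820) / (0.0347×2.820^1.5) = 10.21/0.1643 = 62.1.

62.1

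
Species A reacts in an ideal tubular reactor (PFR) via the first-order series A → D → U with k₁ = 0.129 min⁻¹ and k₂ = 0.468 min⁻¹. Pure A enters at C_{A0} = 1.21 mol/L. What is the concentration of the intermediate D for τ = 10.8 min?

0.111 mol/L

The intermediate concentration in a first-order A→B→C sequence is C_D = k₁C_{A0}(e^(−k₁τ) − e^(−k₂τ))/(k₂−k₁).
e^(−k₁τ) = e^(−0.129×10.8) = e^(−1.393) = 0.2483; e^(−k₂τ) = e^(−5.054) = 0.006381.
C_D = 0.129×1.21/(0.468−0.129) × (0.2483−0.006381) = 0.4604×0.2419 = 0.1114 mol/L.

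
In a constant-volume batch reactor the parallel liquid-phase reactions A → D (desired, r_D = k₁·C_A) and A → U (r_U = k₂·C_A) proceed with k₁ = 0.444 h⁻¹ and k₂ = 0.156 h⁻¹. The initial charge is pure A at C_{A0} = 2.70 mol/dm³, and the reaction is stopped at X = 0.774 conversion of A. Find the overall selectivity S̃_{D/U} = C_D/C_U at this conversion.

2.85

C_A = C_{A0}(1−X) = 0.6102 mol/dm³.
Both paths are first order in A, so the instantaneous fraction to D is constant: dC_D/d(−C_A) = k₁/(k₁+k₂) = 0.7400.
C_D = 0.7400·(C_{A0}−C_A) = 0.7400×2.090 = 1.55 mol/dm³.
C_U = (C_{A0}−C_A)−C_D = 0.5433 mol/dm³; S̃_{D/U} = 1.546/0.5433 = 2.85.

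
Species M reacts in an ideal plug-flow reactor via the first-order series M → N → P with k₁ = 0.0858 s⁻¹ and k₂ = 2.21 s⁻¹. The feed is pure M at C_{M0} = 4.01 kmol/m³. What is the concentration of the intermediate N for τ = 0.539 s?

Solving the coupled first-order balances gives C_N(τ) = [k₁/(k₂−k₁)]·C_{M0}·(e^(−k₁τ) − e^(−k₂τ)).
e^(−k₁τ) = e^(−0.0858×0.539) = e^(−0.04625) = 0.9548; e^(−k₂τ) = e^(−1.191) = 0.3039.
C_N = 0.0858×4.01/(2.21−0.0858) × (0.9548−0.3039) = 0.1620×0.6509 = 0.1054 kmol/m³.

0.105 kmol/m³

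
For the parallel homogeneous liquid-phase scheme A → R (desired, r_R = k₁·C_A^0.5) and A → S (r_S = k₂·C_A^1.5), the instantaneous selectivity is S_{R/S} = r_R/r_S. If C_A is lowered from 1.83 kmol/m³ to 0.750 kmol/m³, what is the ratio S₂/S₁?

2.44

S_{R/S} = (k₁/k₂)·C_A⁻¹, so S₂/S₁ = (C_{A,2}/C_{A,1})⁻¹.
= 1.83/0.750 = 2.44.
Selectivity toward R rises as C_A falls — low-concentration operation is favoured.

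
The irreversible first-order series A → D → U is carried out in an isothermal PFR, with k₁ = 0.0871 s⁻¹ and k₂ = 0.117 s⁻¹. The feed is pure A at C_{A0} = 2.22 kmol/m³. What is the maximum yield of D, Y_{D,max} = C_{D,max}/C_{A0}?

For a first-order series the maximum intermediate yield is C_{D,max}/C_{A0} = (k₁/k₂)^[k₂/(k₂−k₁)].
= (0.0871/0.117)^(0.117/(0.117−0.0871)) = (0.7444)^(3.913) = 0.3151.

0.315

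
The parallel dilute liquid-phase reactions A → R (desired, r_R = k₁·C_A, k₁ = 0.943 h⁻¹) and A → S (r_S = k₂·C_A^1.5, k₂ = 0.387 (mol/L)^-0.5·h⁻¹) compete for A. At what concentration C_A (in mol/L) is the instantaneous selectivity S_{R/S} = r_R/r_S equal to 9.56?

S_{R/S} = (k₁/k₂)·C_A^-0.5 ⇒ C_A = (S·k₂/k₁)^(-2).
= (9.56×0.387/0.943)^(-2) = (3.923)^(-2) = 0.0650 mol/L.

0.0650 mol/L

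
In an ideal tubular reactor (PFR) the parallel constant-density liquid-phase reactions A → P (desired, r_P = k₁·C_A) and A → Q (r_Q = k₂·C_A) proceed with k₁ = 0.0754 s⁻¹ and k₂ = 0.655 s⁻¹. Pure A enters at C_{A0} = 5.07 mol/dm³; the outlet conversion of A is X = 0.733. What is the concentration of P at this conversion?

C_A = C_{A0}(1−X) = 1.354 mol/dm³.
Both paths are first order in A, so the instantaneous fraction to P is constant: dC_P/d(−C_A) = k₁/(k₁+k₂) = 0.1032.
C_P = 0.1032·(C_{A0}−C_A) = 0.1032×3.716 = 0.384 mol/dm³.

0.384 mol/dm³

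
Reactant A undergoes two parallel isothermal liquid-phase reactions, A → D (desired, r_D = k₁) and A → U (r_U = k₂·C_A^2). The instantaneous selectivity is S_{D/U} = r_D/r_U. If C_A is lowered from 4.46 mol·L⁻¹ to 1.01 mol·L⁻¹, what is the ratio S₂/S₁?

S_{D/U} = (k₁/k₂)·C_A^-2, so S₂/S₁ = (C_{A,2}/C_{A,1})^-2.
= (1.01/4.46)^(-2) = (0.2265)^(-2) = 19.5.
Selectivity toward D rises as C_A falls — low-concentration operation is favoured.

19.5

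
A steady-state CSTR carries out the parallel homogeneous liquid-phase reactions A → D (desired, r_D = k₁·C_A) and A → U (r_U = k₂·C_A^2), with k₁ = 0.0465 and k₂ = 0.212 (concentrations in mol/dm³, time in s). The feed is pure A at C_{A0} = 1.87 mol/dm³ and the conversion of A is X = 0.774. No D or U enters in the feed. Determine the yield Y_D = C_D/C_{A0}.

0.264

Exit C_A = C_{A0}(1−X) = 1.87×0.226 = 0.4226 mol/dm³.
A CSTR operates uniformly at the exit composition, giving r_D = 0.01965 and r_U = 0.03786 (each k·C_A^n at C_A = 0.4226).
Fraction of consumed A going to D: r_D/(r_D+r_U) = 0.3417.
C_D = 0.3417·C_{A0}·X = 0.3417×1.87×0.774 = 0.495 mol/dm³; Y_D = C_D/C_{A0} = 0.264.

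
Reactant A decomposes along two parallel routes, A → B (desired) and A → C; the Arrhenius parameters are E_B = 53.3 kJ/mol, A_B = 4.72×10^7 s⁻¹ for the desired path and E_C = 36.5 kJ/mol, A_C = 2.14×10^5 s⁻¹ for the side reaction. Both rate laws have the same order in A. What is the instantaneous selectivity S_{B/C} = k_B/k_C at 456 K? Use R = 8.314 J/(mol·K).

Since both paths have the same order in A, the concentration cancels and S_{B/C} = k_B/k_C = (A_B/A_C)·exp[(E_C−E_B)/(RT)].
(E_C−E_B)/(RT) = (36.5−53.3)×10³/(8.314×456) = -16800/3791 = -4.431.
k_B/k_C = (4.72×10^7/2.14×10^5)·exp(-4.431) = 220.6 × 0.01190 = 2.62.

2.62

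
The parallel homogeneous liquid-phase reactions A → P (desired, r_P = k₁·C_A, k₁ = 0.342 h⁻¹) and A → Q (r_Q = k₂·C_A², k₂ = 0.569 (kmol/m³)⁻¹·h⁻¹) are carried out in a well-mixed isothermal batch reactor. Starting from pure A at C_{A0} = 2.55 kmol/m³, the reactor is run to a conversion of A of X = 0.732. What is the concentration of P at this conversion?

C_A = C_{A0}(1−X) = 0.6834 kmol/m³.
Along a PFR/batch, dC_P/dC_A = −r_P/(r_P+r_Q) = −k₁/(k₁+k₂·C_A).
Integrating from C_{A0} to C_A: C_P = (0.342/0.569)·ln[(0.342+0.569·2.55)/(0.342+0.569·0.683)] = 0.6011·ln(1.793/0.7309) = 0.5394 kmol/m³.

0.539 kmol/m³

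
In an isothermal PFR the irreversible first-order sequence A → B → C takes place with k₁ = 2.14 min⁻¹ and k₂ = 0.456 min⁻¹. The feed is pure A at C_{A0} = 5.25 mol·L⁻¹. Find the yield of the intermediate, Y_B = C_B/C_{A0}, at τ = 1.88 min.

The intermediate concentration in a first-order A→B→C sequence is C_B = k₁C_{A0}(e^(−k₁τ) − e^(−k₂τ))/(k₂−k₁).
e^(−k₁τ) = e^(−2.14×1.88) = e^(−4.023) = 0.01790; e^(−k₂τ) = e^(−0.8573) = 0.4243.
C_B = 2.14×5.25/(0.456−2.14) × (0.01790−0.4243) = (-6.672)×(-0.4064) = 2.711 mol·L⁻¹.
Y_B = C_B/C_{A0} = 2.711/5.25 = 0.516.

0.516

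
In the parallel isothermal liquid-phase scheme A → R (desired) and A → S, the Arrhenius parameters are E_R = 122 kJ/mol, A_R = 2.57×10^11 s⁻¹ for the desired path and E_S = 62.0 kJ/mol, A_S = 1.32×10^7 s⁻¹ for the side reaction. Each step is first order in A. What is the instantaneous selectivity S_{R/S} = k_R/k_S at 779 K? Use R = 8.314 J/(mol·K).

1.85

With equal orders, S_{R/S} = k_R/k_S = (A_R/A_S)·exp[(E_S−E_R)/(RT)].
(E_S−E_R)/(RT) = (62.0−122)×10³/(8.314×779) = -60000/6477 = -9.264.
k_R/k_S = (2.57×10^11/1.32×10^7)·exp(-9.264) = 19470 × 9.476×10^-5 = 1.85.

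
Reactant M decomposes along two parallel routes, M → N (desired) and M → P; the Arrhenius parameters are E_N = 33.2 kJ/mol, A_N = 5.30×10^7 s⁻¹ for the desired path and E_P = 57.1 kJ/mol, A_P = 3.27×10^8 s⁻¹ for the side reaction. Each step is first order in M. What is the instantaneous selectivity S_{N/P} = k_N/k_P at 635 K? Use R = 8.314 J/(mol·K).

15.0

k_N/k_P = (A_N/A_P)·exp[−(E_N−E_P)/(RT)] = (A_N/A_P)·exp[(E_P−E_N)/(RT)].
(E_P−E_N)/(RT) = (57.1−33.2)×10³/(8.314×635) = 23900/5279 = 4.527.
k_N/k_P = (5.30×10^7/3.27×10^8)·exp(4.527) = 0.1621 × 92.48 = 15.0.
Since E_N < E_P, lowering the temperature improves selectivity toward N.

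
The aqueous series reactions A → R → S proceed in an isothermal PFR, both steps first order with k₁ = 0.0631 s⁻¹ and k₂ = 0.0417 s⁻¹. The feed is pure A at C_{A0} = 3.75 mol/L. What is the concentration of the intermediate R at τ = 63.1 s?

Solving the coupled first-order balances gives C_R(τ) = [k₁/(k₂−k₁)]·C_{A0}·(e^(−k₁τ) − e^(−k₂τ)).
e^(−k₁τ) = e^(−0.0631×63.1) = e^(−3.982) = 0.01866; e^(−k₂τ) = e^(−2.631) = 0.07199.
C_R = 0.0631×3.75/(0.0417−0.0631) × (0.01866−0.07199) = (-11.06)×(-0.05333) = 0.5897 mol/L.

0.590 mol/L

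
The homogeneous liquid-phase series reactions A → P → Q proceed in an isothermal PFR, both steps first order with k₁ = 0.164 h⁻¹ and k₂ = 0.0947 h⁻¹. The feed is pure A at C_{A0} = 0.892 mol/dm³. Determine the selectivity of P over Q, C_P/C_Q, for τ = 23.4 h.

0.268

For first-order series with pure A initially, C_P(τ) = k₁C_{A0}/(k₂−k₁)·(e^(−k₁τ) − e^(−k₂τ)).
e^(−k₁τ) = e^(−0.164×23.4) = e^(−3.838) = 0.02155; e^(−k₂τ) = e^(−2.216) = 0.1090.
C_P = 0.164×0.892/(0.0947−0.164) × (0.02155−0.1090) = (-2.111)×(-0.08750) = 0.1847 mol/dm³.
C_A = C_{A0}e^(−k₁τ) = 0.01922 mol/dm³, so C_Q = C_{A0}−C_A−C_P = 0.6881 mol/dm³; C_P/C_Q = 0.268.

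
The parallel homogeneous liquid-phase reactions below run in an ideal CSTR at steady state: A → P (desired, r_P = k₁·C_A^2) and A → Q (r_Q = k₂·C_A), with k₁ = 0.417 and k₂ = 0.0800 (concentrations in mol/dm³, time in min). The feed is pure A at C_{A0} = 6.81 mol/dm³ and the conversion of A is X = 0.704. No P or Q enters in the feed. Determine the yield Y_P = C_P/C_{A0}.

Exit C_A = C_{A0}(1−X) = 6.81×0.296 = 2.016 mol/dm³.
A CSTR operates uniformly at the exit composition, giving r_P = 1.694 and r_Q = 0.1613 (each k·C_A^n at C_A = 2.016).
Fraction of consumed A going to P: r_P/(r_P+r_Q) = 0.9131.
C_P = 0.9131·C_{A0}·X = 0.9131×6.81×0.704 = 4.38 mol/dm³; Y_P = C_P/C_{A0} = 0.643.

0.643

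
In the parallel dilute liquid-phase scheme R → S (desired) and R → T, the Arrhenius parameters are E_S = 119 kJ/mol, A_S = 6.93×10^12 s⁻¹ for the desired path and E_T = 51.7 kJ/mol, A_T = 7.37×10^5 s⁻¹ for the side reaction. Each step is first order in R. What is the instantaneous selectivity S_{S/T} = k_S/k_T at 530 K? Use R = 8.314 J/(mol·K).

2.19

k_S/k_T = (A_S/A_T)·exp[−(E_S−E_T)/(RT)] = (A_S/A_T)·exp[(E_T−E_S)/(RT)].
(E_T−E_S)/(RT) = (51.7−119)×10³/(8.314×530) = -67300/4406 = -15.27.
k_S/k_T = (6.93×10^12/7.37×10^5)·exp(-15.27) = 9.403×10^6 × 2.328×10^-7 = 2.19.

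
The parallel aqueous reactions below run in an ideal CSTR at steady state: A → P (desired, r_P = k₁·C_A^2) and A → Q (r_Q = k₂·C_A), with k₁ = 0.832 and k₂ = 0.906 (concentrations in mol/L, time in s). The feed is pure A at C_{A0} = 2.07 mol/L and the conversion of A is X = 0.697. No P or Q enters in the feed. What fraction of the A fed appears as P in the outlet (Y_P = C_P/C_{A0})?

0.255

Exit C_A = C_{A0}(1−X) = 2.07×0.303 = 0.6272 mol/L.
In a CSTR the entire volume is at exit conditions, so r_P = 0.832×0.6272^2 = 0.3273 and r_Q = 0.906×0.6272 = 0.5683.
Fraction of consumed A going to P: r_P/(r_P+r_Q) = 0.3655.
C_P = 0.3655·C_{A0}·X = 0.3655×2.07×0.697 = 0.527 mol/L; Y_P = C_P/C_{A0} = 0.255.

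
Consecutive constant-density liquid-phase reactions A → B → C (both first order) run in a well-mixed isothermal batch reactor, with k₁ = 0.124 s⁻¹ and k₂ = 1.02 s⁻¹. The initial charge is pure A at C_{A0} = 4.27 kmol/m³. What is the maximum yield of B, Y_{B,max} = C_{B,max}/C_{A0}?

0.0908

Evaluating C_B at t_opt = ln(k₂/k₁)/(k₂−k₁) gives C_{B,max}/C_{A0} = (k₁/k₂)^[k₂/(k₂−k₁)].
= (0.124/1.02)^(1.02/(1.02−0.124)) = (0.1216)^(1.138) = 0.09082.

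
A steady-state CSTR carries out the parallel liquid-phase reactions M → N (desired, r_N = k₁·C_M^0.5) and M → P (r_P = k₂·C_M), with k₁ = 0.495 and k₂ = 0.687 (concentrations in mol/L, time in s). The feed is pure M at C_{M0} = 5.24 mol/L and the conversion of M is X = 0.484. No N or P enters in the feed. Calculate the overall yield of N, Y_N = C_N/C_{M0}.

Exit C_M = C_{M0}(1−X) = 5.24×0.516 = 2.704 mol/L.
Rates in a CSTR are evaluated at the outlet concentration: r_N = 0.495×2.704^0.5 = 0.8139, r_P = 0.687×2.704 = 1.858.
Fraction of consumed M going to N: r_N/(r_N+r_P) = 0.3047.
C_N = 0.3047·C_{M0}·X = 0.3047×5.24×0.484 = 0.773 mol/L; Y_N = C_N/C_{M0} = 0.147.

0.147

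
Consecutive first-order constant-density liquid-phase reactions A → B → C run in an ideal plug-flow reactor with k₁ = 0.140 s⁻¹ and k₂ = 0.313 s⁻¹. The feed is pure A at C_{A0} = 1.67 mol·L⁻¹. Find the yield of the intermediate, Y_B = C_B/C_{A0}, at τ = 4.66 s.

For first-order series with pure A initially, C_B(τ) = k₁C_{A0}/(k₂−k₁)·(e^(−k₁τ) − e^(−k₂τ)).
e^(−k₁τ) = e^(−0.140×4.66) = e^(−0.6524) = 0.5208; e^(−k₂τ) = e^(−1.459) = 0.2326.
C_B = 0.140×1.67/(0.313−0.140) × (0.5208−0.2326) = 1.351×0.2882 = 0.3895 mol·L⁻¹.
Y_B = C_B/C_{A0} = 0.3895/1.67 = 0.233.

0.233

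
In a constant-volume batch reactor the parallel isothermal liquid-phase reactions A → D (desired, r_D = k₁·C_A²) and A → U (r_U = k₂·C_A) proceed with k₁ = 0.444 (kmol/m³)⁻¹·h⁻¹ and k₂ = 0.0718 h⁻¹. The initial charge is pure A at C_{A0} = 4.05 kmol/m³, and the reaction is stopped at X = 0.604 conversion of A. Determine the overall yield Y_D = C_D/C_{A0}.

C_A = C_{A0}(1−X) = 1.604 kmol/m³.
Along a PFR/batch, dC_U/dC_A = −r_U/(r_D+r_U) = −k₂/(k₂+k₁·C_A).
Integrating from C_{A0} to C_A: C_U = (0.0718/0.444)·ln[(0.0718+0.444·4.05)/(0.0718+0.444·1.60)] = 0.1617·ln(1.870/0.7839) = 0.1406 kmol/m³.
Then C_D = (C_{A0}−C_A) − C_U = 2.446 − 0.1406 = 2.306 kmol/m³.
Y_D = C_D/C_{A0} = 2.306/4.05 = 0.569.

0.569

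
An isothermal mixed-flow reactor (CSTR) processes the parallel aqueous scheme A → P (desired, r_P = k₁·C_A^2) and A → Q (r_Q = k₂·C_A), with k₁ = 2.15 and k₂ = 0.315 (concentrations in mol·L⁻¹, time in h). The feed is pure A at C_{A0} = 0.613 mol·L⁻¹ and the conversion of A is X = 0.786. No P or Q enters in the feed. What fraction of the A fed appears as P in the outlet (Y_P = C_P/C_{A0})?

Exit C_A = C_{A0}(1−X) = 0.613×0.214 = 0.1312 mol·L⁻¹.
In a CSTR the entire volume is at exit conditions, so r_P = 2.15×0.1312^2 = 0.03700 and r_Q = 0.315×0.1312 = 0.04132.
Fraction of consumed A going to P: r_P/(r_P+r_Q) = 0.4724.
C_P = 0.4724·C_{A0}·X = 0.4724×0.613×0.786 = 0.228 mol·L⁻¹; Y_P = C_P/C_{A0} = 0.371.

0.371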